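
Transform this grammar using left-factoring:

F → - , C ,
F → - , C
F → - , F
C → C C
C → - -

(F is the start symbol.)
F → - , F'
F' → C F''
F'' → ,
F'' → ε
F' → F
C → C C
C → - -

Left-factoring transforms A → αβ₁ | αβ₂ into A → αA' and A' → β₁ | β₂
(α is the longest common prefix among the alternatives). Repeat until
no nonterminal has two alternatives with a common prefix.

Round 1: F has alternatives sharing prefix '- ,'. Introduce F': F → - , F'
  Add: F' → C ,
  Add: F' → C
  Add: F' → F

Round 2: F' has alternatives sharing prefix 'C'. Introduce F'': F' → C F''
  Add: F'' → ,
  Add: F'' → ε

No remaining common prefixes — done.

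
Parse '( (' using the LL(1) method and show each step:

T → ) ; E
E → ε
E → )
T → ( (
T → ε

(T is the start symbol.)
LL(1) parsing maintains a stack (initially the start symbol over $) and the input. At each step: if the stack top is a terminal, match it against the current input token; if it is a non-terminal N, replace it with the RHS of M[N, lookahead] (the unique production whose predict set contains the lookahead).

Stack is shown with the top on the left.

Stack  Input  Action
--------------------
T $    ( ( $  output T → ( (
( ( $  ( ( $  match '('
( $    ( $    match '('
$      $      accept

The string is accepted.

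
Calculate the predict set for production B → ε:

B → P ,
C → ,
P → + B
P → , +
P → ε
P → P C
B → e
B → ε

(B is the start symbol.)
PREDICT(B → ε) = (FIRST(RHS) \ {ε}) ∪ (FOLLOW(B) if ε ∈ FIRST(RHS), i.e. RHS ⇒* ε)
The right-hand side is ε (FIRST(ε) = { ε }), so the predict set is FOLLOW(B) = { $, ',' }
PREDICT(B → ε) = { $, ',' }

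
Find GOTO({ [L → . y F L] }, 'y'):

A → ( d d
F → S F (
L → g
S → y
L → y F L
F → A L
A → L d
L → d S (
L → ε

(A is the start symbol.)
GOTO(I, 'y') = CLOSURE({ [A → αX.β] : [A → α.Xβ] ∈ I, X = 'y' })

Items with dot before 'y', with the dot advanced:
  [L → . y F L] → [L → y . F L]
Closure of the advanced items:
  [L → y . F L] has the dot before F: add [F → . S F (], [F → . A L]
  [F → . S F (] has the dot before S: add [S → . y]
  [F → . A L] has the dot before A: add [A → . ( d d], [A → . L d]
  [A → . L d] has the dot before L: add [L → . g], [L → . y F L], [L → . d S (], [L → .]

GOTO = { [A → . ( d d], [A → . L d], [F → . A L], [F → . S F (], [L → . d S (], [L → . g], [L → . y F L], [L → .], [L → y . F L], [S → . y] }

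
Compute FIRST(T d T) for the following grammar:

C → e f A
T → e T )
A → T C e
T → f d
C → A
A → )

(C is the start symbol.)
{ 'e', 'f' }

FIRST sets of the non-terminals involved (from the grammar, by fixed-point iteration):
  FIRST(T) = { 'e', 'f' }

To compute FIRST(T d T), process the symbols left to right:
Symbol T is a non-terminal. Add FIRST(T) \ {ε} = { 'e', 'f' }
T is not nullable (ε ∉ FIRST(T)), so stop here.
FIRST(T d T) = { 'e', 'f' }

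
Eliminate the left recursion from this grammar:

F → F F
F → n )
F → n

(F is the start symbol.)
F → n ) F'
F → n F'
F' → F F'
F' → ε

F is directly left-recursive. The standard transformation for
  A → A α₁ | ... | A α_m | β₁ | ... | β_n
is
  A  → β₁ A' | ... | β_n A'
  A' → α₁ A' | ... | α_m A' | ε

F → n ) becomes F → n ) F'
F → n becomes F → n F'
F → F F becomes F' → F F'
Add F' → ε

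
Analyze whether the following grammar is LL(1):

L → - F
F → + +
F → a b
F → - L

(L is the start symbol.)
A grammar is LL(1) if for each non-terminal N with multiple productions, the predict sets of those productions are pairwise disjoint, where PREDICT(N → α) = (FIRST(α) \ {ε}) ∪ (FOLLOW(N) if α ⇒* ε).

For F:
  PREDICT(F → '+' '+') = { '+' }
  PREDICT(F → a b) = { 'a' }
  PREDICT(F → '-' L) = { '-' }
L has a single production, so nothing to check there.

All predict sets are disjoint. The grammar IS LL(1).

Answer: Yes, the grammar is LL(1).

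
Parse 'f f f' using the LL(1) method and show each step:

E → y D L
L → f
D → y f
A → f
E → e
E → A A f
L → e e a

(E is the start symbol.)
LL(1) parsing maintains a stack (initially the start symbol over $) and the input. At each step: if the stack top is a terminal, match it against the current input token; if it is a non-terminal N, replace it with the RHS of M[N, lookahead] (the unique production whose predict set contains the lookahead).

Stack is shown with the top on the left.

Stack    Input    Action
------------------------
E $      f f f $  output E → A A f
A A f $  f f f $  output A → f
f A f $  f f f $  match 'f'
A f $    f f $    output A → f
f f $    f f $    match 'f'
f $      f $      match 'f'
$        $        accept

The string is accepted.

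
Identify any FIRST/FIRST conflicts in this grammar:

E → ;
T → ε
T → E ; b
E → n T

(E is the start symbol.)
A FIRST/FIRST conflict occurs when two productions N → α and N → β for the same non-terminal have FIRST(α) ∩ FIRST(β) ≠ ∅ (with ε ∈ FIRST of a nullable right-hand side, so two nullable alternatives also conflict).

FIRST sets of the non-terminals at (or reachable through a nullable prefix from) the front of some alternative:
  FIRST(E) = { ';', 'n' }

Productions for E:
  E → ;: FIRST = { ';' }
  E → n T: FIRST = { 'n' }
Productions for T:
  T → ε: FIRST = { ε }
  T → E ; b: FIRST = { ';', 'n' }

All alternatives of each non-terminal have pairwise disjoint FIRST sets.

Answer: No FIRST/FIRST conflicts.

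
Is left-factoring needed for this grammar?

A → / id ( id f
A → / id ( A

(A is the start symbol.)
Left-factoring is needed when two productions for the same non-terminal
share a common prefix on the right-hand side.

Productions for A:
  A → / id ( id f
  A → / id ( A

Found common prefix '/ id (' in productions for A

Answer: Yes, A has productions with common prefix '/ id ('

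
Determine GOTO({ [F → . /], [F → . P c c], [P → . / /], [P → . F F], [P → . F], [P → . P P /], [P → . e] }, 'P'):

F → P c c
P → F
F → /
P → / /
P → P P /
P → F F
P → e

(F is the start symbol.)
GOTO(I, 'P') = CLOSURE({ [A → αX.β] : [A → α.Xβ] ∈ I, X = 'P' })

Items with dot before 'P', with the dot advanced:
  [F → . P c c] → [F → P . c c]
  [P → . P P /] → [P → P . P /]
Closure of the advanced items:
  [P → P . P /] has the dot before P: add [P → . F], [P → . / /], [P → . P P /], [P → . F F], [P → . e]
  [P → . F] has the dot before F: add [F → . P c c], [F → . /]

GOTO = { [F → . /], [F → . P c c], [F → P . c c], [P → . / /], [P → . F F], [P → . F], [P → . P P /], [P → . e], [P → P . P /] }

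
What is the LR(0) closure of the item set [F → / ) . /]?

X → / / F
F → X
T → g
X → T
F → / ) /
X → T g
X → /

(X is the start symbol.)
{ [F → / ) . /] }

To compute CLOSURE, for each item [A → α.Bβ] where B is a non-terminal, add [B → .γ] for all productions B → γ; repeat for the newly added items until nothing changes.

Start with: [F → / ) . /]
The dot precedes the terminal '/', so nothing is added.

CLOSURE = { [F → / ) . /] }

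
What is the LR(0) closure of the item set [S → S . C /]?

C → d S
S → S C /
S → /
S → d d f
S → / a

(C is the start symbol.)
To compute CLOSURE, for each item [A → α.Bβ] where B is a non-terminal, add [B → .γ] for all productions B → γ; repeat for the newly added items until nothing changes.

Start with: [S → S . C /]
  [S → S . C /] has the dot before C: add [C → . d S]
No further items can be added.

CLOSURE = { [C → . d S], [S → S . C /] }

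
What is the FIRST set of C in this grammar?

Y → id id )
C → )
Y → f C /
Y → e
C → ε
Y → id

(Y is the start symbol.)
{ ')', ε }

To compute FIRST(C), examine every production with C on the left-hand side, reading each right-hand side left to right until a non-nullable symbol is reached.

From C → ):
  - ')' is a terminal: add ')' and stop
From C → ε:
  - ε-production, so ε ∈ FIRST(C)

Collecting: FIRST(C) = { ')', ε }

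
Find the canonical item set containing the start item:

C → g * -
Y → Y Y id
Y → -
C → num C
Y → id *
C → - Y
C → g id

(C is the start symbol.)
First, augment the grammar with C' → C
I₀ = CLOSURE({ [C' → . C] }):
  [C' → . C] has the dot before C: add [C → . g * -], [C → . num C], [C → . - Y], [C → . g id]
No further items can be added.

I₀ = { [C → . - Y], [C → . g * -], [C → . g id], [C → . num C], [C' → . C] }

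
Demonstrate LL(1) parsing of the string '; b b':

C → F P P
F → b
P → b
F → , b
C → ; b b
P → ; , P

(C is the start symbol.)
LL(1) parsing maintains a stack (initially the start symbol over $) and the input. At each step: if the stack top is a terminal, match it against the current input token; if it is a non-terminal N, replace it with the RHS of M[N, lookahead] (the unique production whose predict set contains the lookahead).

Stack is shown with the top on the left.

Stack    Input    Action
------------------------
C $      ; b b $  output C → ; b b
; b b $  ; b b $  match ';'
b b $    b b $    match 'b'
b $      b $      match 'b'
$        $        accept

The string is accepted.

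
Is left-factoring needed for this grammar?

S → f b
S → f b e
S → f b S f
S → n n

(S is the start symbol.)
Left-factoring is needed when two productions for the same non-terminal
share a common prefix on the right-hand side.

Productions for S:
  S → f b
  S → f b e
  S → f b S f
  S → n n

Found common prefix 'f b' in productions for S

Answer: Yes, S has productions with common prefix 'f b'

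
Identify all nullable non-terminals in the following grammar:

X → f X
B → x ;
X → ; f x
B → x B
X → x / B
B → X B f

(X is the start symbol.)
A non-terminal is nullable if it can derive ε (the empty string): either it has an ε-production, or it has a production whose right-hand side consists entirely of nullable non-terminals.

There are no ε-productions, so no non-terminal can derive ε.
No non-terminals are nullable.

Answer: None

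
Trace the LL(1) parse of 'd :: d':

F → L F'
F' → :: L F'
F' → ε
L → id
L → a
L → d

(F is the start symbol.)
LL(1) parsing maintains a stack (initially the start symbol over $) and the input. At each step: if the stack top is a terminal, match it against the current input token; if it is a non-terminal N, replace it with the RHS of M[N, lookahead] (the unique production whose predict set contains the lookahead).

Stack is shown with the top on the left.

Stack      Input     Action
---------------------------
F $        d :: d $  output F → L F'
L F' $     d :: d $  output L → d
d F' $     d :: d $  match 'd'
F' $       :: d $    output F' → :: L F'
:: L F' $  :: d $    match '::'
L F' $     d $       output L → d
d F' $     d $       match 'd'
F' $       $         output F' → ε
$          $         accept

The string is accepted.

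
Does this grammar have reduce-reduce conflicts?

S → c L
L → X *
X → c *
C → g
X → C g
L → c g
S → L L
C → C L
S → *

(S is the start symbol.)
Yes — I11: [C → g .] vs [L → c g .]; I16: [C → g .] vs [X → C g .]

A reduce-reduce conflict occurs when an LR(0) state has two complete items [A → α .] and [B → β .] — both call for a reduction, and with no lookahead the parser cannot choose between them.

Augment with S' → S and build the canonical LR(0) collection (I0 = CLOSURE({[S' → . S]}), then GOTO on every symbol after a dot until no new states appear). It has 17 states:
  I0: { [C → . C L], [C → . g], [L → . X *], [L → . c g], [S → . *], [S → . L L], [S → . c L], [S' → . S], [X → . C g], [X → . c *] }  — shift
  I1: { [S → * .] }  — reduce
  I2: { [C → . C L], [C → . g], [C → C . L], [L → . X *], [L → . c g], [X → . C g], [X → . c *], [X → C . g] }  — shift
  I3: { [C → . C L], [C → . g], [L → . X *], [L → . c g], [S → L . L], [X → . C g], [X → . c *] }  — shift
  I4: { [S' → S .] }  — accept
  I5: { [L → X . *] }  — shift
  I6: { [C → . C L], [C → . g], [L → . X *], [L → . c g], [L → c . g], [S → c . L], [X → . C g], [X → . c *], [X → c . *] }  — shift
  I7: { [C → g .] }  — reduce
  I8: { [X → c * .] }  — reduce
  I9: { [S → c L .] }  — reduce
  I10: { [L → c . g], [X → c . *] }  — shift
  I11: { [C → g .], [L → c g .] }  — 2 reduces
  I12: { [L → c g .] }  — reduce
  I13: { [L → X * .] }  — reduce
  I14: { [S → L L .] }  — reduce
  I15: { [C → C L .] }  — reduce
  I16: { [C → g .], [X → C g .] }  — 2 reduces

I11 contains complete items [C → g .], [L → c g .] — reduce-reduce conflict.
I16 contains complete items [C → g .], [X → C g .] — reduce-reduce conflict.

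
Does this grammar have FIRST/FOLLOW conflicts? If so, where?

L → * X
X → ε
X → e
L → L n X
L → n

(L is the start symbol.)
Nullable non-terminals: X.

X: nullable alternative(s) X → ε; FOLLOW(X) = { $, 'n' }
  X → ε: FIRST \ {ε} = { } — this is the only nullable alternative, skip
  X → e: FIRST \ {ε} = { 'e' } — disjoint from FOLLOW(X)

L has no nullable alternative, so no FIRST/FOLLOW check is needed there.

No FIRST/FOLLOW conflicts found.

Answer: No FIRST/FOLLOW conflicts.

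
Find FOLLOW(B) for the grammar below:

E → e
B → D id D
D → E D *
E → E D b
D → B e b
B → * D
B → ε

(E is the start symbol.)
To compute FOLLOW(B), find every occurrence of B on a right-hand side N → α B β: add FIRST(β) \ {ε}, and if β is empty or nullable also add FOLLOW(N). Iterate to a fixed point.

In D → B e b: B is followed by e b, add FIRST(e b) \ {ε} = { 'e' }

Taking the union: FOLLOW(B) = { 'e' }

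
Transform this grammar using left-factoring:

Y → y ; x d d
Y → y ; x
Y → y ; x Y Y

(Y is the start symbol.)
Y → y ; x Y'
Y' → d d
Y' → ε
Y' → Y Y

Left-factoring transforms A → αβ₁ | αβ₂ into A → αA' and A' → β₁ | β₂
(α is the longest common prefix among the alternatives). Repeat until
no nonterminal has two alternatives with a common prefix.

Round 1: Y has alternatives sharing prefix 'y ; x'. Introduce Y': Y → y ; x Y'
  Add: Y' → d d
  Add: Y' → ε
  Add: Y' → Y Y

No remaining common prefixes — done.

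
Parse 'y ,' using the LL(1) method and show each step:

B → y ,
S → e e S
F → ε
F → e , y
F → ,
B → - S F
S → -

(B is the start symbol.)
LL(1) parsing maintains a stack (initially the start symbol over $) and the input. At each step: if the stack top is a terminal, match it against the current input token; if it is a non-terminal N, replace it with the RHS of M[N, lookahead] (the unique production whose predict set contains the lookahead).

Stack is shown with the top on the left.

Stack  Input  Action
--------------------
B $    y , $  output B → y ,
y , $  y , $  match 'y'
, $    , $    match ','
$      $      accept

The string is accepted.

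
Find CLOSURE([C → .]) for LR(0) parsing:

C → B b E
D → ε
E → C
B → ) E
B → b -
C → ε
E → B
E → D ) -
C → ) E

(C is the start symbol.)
To compute CLOSURE, for each item [A → α.Bβ] where B is a non-terminal, add [B → .γ] for all productions B → γ; repeat for the newly added items until nothing changes.

Start with: [C → .]
The dot is at the end, so nothing is added.

CLOSURE = { [C → .] }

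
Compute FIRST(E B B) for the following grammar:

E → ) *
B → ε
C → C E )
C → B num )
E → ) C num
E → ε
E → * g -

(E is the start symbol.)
{ ')', '*', ε }

FIRST sets of the non-terminals involved (from the grammar, by fixed-point iteration):
  FIRST(E) = { ')', '*', ε }
  FIRST(B) = { ε }

To compute FIRST(E B B), process the symbols left to right:
Symbol E is a non-terminal. Add FIRST(E) \ {ε} = { ')', '*' }
E is nullable (ε ∈ FIRST(E)), continue to the next symbol.
Symbol B is a non-terminal. Add FIRST(B) \ {ε} = { }
B is nullable (ε ∈ FIRST(B)), continue to the next symbol.
Symbol B is a non-terminal. Add FIRST(B) \ {ε} = { }
B is nullable (ε ∈ FIRST(B)), continue to the next symbol.
All symbols are nullable, so ε is in the result.
FIRST(E B B) = { ')', '*', ε }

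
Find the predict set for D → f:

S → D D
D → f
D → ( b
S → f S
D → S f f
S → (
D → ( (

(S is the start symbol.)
PREDICT(D → f) = (FIRST(RHS) \ {ε}) ∪ (FOLLOW(D) if ε ∈ FIRST(RHS), i.e. RHS ⇒* ε)
FIRST(f) = { 'f' }
ε ∉ FIRST(f), so FOLLOW(D) is not added.
PREDICT(D → f) = { 'f' }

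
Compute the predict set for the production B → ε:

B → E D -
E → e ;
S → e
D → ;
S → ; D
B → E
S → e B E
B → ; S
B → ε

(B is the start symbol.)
{ $, 'e' }

PREDICT(B → ε) = (FIRST(RHS) \ {ε}) ∪ (FOLLOW(B) if ε ∈ FIRST(RHS), i.e. RHS ⇒* ε)
The right-hand side is ε (FIRST(ε) = { ε }), so the predict set is FOLLOW(B) = { $, 'e' }
PREDICT(B → ε) = { $, 'e' }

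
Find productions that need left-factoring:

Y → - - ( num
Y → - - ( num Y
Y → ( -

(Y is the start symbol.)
Yes, Y has productions with common prefix '- - ( num'

Left-factoring is needed when two productions for the same non-terminal
share a common prefix on the right-hand side.

Productions for Y:
  Y → - - ( num
  Y → - - ( num Y
  Y → ( -

Found common prefix '- - ( num' in productions for Y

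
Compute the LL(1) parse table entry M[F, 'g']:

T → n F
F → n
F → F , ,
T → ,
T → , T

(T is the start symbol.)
Empty (error entry)

To find M[F, 'g'], we find productions for F where 'g' is in the predict set (PREDICT(N → α) = (FIRST(α) \ {ε}) ∪ (FOLLOW(N) if α ⇒* ε)).

Relevant sets:
  FIRST(F) = { 'n' }

F → n: PREDICT = { 'n' }
F → F , ,: PREDICT = { 'n' }

M[F, 'g'] is empty (no production applies)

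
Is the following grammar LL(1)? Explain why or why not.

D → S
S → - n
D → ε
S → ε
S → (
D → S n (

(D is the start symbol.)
A grammar is LL(1) if for each non-terminal N with multiple productions, the predict sets of those productions are pairwise disjoint, where PREDICT(N → α) = (FIRST(α) \ {ε}) ∪ (FOLLOW(N) if α ⇒* ε).

Relevant sets:
  FIRST(S) = { '(', '-', ε }
  FOLLOW(D) = { $ }
  FOLLOW(S) = { $, 'n' }

For D:
  PREDICT(D → S) = { $, '(', '-' }
  PREDICT(D → ε) = { $ }
  PREDICT(D → S n '(') = { '(', '-', 'n' }
For S:
  PREDICT(S → '-' n) = { '-' }
  PREDICT(S → ε) = { $, 'n' }
  PREDICT(S → '(') = { '(' }

Conflict found: Predict set conflict for D: { $ }
The grammar is NOT LL(1).

Answer: No. Predict set conflict for D: { $ }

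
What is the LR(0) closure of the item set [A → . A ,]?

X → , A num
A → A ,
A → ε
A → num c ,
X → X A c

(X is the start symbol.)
To compute CLOSURE, for each item [A → α.Bβ] where B is a non-terminal, add [B → .γ] for all productions B → γ; repeat for the newly added items until nothing changes.

Start with: [A → . A ,]
  [A → . A ,] has the dot before A: add [A → .], [A → . num c ,]
No further items can be added.

CLOSURE = { [A → . A ,], [A → . num c ,], [A → .] }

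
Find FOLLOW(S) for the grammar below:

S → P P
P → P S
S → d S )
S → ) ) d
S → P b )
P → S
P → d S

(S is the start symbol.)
To compute FOLLOW(S), find every occurrence of S on a right-hand side N → α S β: add FIRST(β) \ {ε}, and if β is empty or nullable also add FOLLOW(N). Iterate to a fixed point.

S is the start symbol, so $ ∈ FOLLOW(S).
In P → P S: S is at the end, add FOLLOW(P)
In S → d S ): S is followed by ')', add FIRST(')') \ {ε} = { ')' }
In P → S: S is at the end, add FOLLOW(P)
In P → d S: S is at the end, add FOLLOW(P)

The FOLLOW sets referred to above (computed the same way, to a fixed point):
  FOLLOW(P) = { $, ')', 'b', 'd' }

Taking the union: FOLLOW(S) = { $, ')', 'b', 'd' }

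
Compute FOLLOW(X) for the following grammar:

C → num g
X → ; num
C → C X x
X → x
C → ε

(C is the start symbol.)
{ 'x' }

To compute FOLLOW(X), find every occurrence of X on a right-hand side N → α X β: add FIRST(β) \ {ε}, and if β is empty or nullable also add FOLLOW(N). Iterate to a fixed point.

In C → C X x: X is followed by x, add FIRST(x) \ {ε} = { 'x' }

Taking the union: FOLLOW(X) = { 'x' }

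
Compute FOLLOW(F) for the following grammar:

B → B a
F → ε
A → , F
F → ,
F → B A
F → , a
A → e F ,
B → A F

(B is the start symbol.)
{ $, ',', 'a', 'e' }

In A → , F: F is at the end, add FOLLOW(A)
In A → e F ,: F is followed by ',', add FIRST(',') \ {ε} = { ',' }
In B → A F: F is at the end, add FOLLOW(B)

The FOLLOW sets referred to above (computed the same way, to a fixed point):
  FOLLOW(A) = { $, ',', 'a', 'e' }
  FOLLOW(B) = { $, ',', 'a', 'e' }

Taking the union: FOLLOW(F) = { $, ',', 'a', 'e' }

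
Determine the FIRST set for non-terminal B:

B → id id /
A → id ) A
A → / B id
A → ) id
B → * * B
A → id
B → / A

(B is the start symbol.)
From B → id id /:
  - id is a terminal: add 'id' and stop
From B → * * B:
  - '*' is a terminal: add '*' and stop
From B → / A:
  - '/' is a terminal: add '/' and stop

Collecting: FIRST(B) = { '*', '/', 'id' }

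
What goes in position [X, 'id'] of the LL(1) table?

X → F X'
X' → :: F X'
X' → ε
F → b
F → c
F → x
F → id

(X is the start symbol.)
To find M[X, 'id'], we find productions for X where 'id' is in the predict set (PREDICT(N → α) = (FIRST(α) \ {ε}) ∪ (FOLLOW(N) if α ⇒* ε)).

Relevant sets:
  FIRST(F) = { 'b', 'c', 'id', 'x' }

X → F X': PREDICT = { 'b', 'c', 'id', 'x' }
  'id' is in predict set, so this production goes in M[X, 'id']

M[X, 'id'] = X → F X'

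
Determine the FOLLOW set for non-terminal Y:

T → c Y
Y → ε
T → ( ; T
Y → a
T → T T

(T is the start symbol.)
{ $, '(', 'c' }

In T → c Y: Y is at the end, add FOLLOW(T)

The FOLLOW sets referred to above (computed the same way, to a fixed point):
  FOLLOW(T) = { $, '(', 'c' }

Taking the union: FOLLOW(Y) = { $, '(', 'c' }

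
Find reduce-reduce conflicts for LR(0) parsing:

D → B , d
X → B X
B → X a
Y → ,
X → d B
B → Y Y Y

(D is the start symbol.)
No reduce-reduce conflicts

Augment with D' → D and build the canonical LR(0) collection (I0 = CLOSURE({[D' → . D]}), then GOTO on every symbol after a dot until no new states appear). It has 15 states:
  I0: { [B → . X a], [B → . Y Y Y], [D → . B , d], [D' → . D], [X → . B X], [X → . d B], [Y → . ,] }  — shift
  I1: { [Y → , .] }  — reduce
  I2: { [B → . X a], [B → . Y Y Y], [D → B . , d], [X → . B X], [X → . d B], [X → B . X], [Y → . ,] }  — shift
  I3: { [D' → D .] }  — accept
  I4: { [B → X . a] }  — shift
  I5: { [B → Y . Y Y], [Y → . ,] }  — shift
  I6: { [B → . X a], [B → . Y Y Y], [X → . B X], [X → . d B], [X → d . B], [Y → . ,] }  — shift
  I7: { [B → . X a], [B → . Y Y Y], [X → . B X], [X → . d B], [X → B . X], [X → d B .], [Y → . ,] }  — shift, reduce
  I8: { [B → . X a], [B → . Y Y Y], [X → . B X], [X → . d B], [X → B . X], [Y → . ,] }  — shift
  I9: { [B → X . a], [X → B X .] }  — shift, reduce
  I10: { [B → X a .] }  — reduce
  I11: { [B → Y Y . Y], [Y → . ,] }  — shift
  I12: { [B → Y Y Y .] }  — reduce
  I13: { [D → B , . d], [Y → , .] }  — shift, reduce
  I14: { [D → B , d .] }  — reduce

No state contains more than one complete item.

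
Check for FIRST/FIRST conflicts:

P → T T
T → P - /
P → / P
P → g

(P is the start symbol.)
A FIRST/FIRST conflict occurs when two productions N → α and N → β for the same non-terminal have FIRST(α) ∩ FIRST(β) ≠ ∅ (with ε ∈ FIRST of a nullable right-hand side, so two nullable alternatives also conflict).

FIRST sets of the non-terminals at (or reachable through a nullable prefix from) the front of some alternative:
  FIRST(T) = { '/', 'g' }

Productions for P:
  P → T T: FIRST = { '/', 'g' }
  P → / P: FIRST = { '/' }
  P → g: FIRST = { 'g' }
T has only one production, so no FIRST/FIRST conflict is possible there.

Conflict for P: P → T T and P → / P
  Overlap: { '/' }
Conflict for P: P → T T and P → g
  Overlap: { 'g' }

Answer: Yes. P → T T / P → '/' P on { '/' }; P → T T / P → g on { 'g' }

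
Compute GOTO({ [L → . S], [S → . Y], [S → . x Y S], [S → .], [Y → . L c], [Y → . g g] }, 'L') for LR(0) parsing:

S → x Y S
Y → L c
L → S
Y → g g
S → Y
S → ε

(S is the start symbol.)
{ [Y → L . c] }

GOTO(I, 'L') = CLOSURE({ [A → αX.β] : [A → α.Xβ] ∈ I, X = 'L' })

Items with dot before 'L', with the dot advanced:
  [Y → . L c] → [Y → L . c]
Closure adds nothing (no advanced item has the dot before a non-terminal).

GOTO = { [Y → L . c] }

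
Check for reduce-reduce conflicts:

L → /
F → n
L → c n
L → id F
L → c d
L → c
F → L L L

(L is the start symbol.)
A reduce-reduce conflict occurs when an LR(0) state has two complete items [A → α .] and [B → β .] — both call for a reduction, and with no lookahead the parser cannot choose between them.

Augment with L' → L and build the canonical LR(0) collection (I0 = CLOSURE({[L' → . L]}), then GOTO on every symbol after a dot until no new states appear). It has 12 states:
  I0: { [L → . /], [L → . c d], [L → . c n], [L → . c], [L → . id F], [L' → . L] }  — shift
  I1: { [L → / .] }  — reduce
  I2: { [L' → L .] }  — accept
  I3: { [L → c . d], [L → c . n], [L → c .] }  — shift, reduce
  I4: { [F → . L L L], [F → . n], [L → . /], [L → . c d], [L → . c n], [L → . c], [L → . id F], [L → id . F] }  — shift
  I5: { [L → id F .] }  — reduce
  I6: { [F → L . L L], [L → . /], [L → . c d], [L → . c n], [L → . c], [L → . id F] }  — shift
  I7: { [F → n .] }  — reduce
  I8: { [F → L L . L], [L → . /], [L → . c d], [L → . c n], [L → . c], [L → . id F] }  — shift
  I9: { [F → L L L .] }  — reduce
  I10: { [L → c d .] }  — reduce
  I11: { [L → c n .] }  — reduce

No state contains more than one complete item.

Answer: No reduce-reduce conflicts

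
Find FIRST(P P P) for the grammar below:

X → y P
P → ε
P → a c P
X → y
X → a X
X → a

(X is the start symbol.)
FIRST sets of the non-terminals involved (from the grammar, by fixed-point iteration):
  FIRST(P) = { 'a', ε }

To compute FIRST(P P P), process the symbols left to right:
Symbol P is a non-terminal. Add FIRST(P) \ {ε} = { 'a' }
P is nullable (ε ∈ FIRST(P)), continue to the next symbol.
Symbol P is a non-terminal. Add FIRST(P) \ {ε} = { 'a' }
P is nullable (ε ∈ FIRST(P)), continue to the next symbol.
Symbol P is a non-terminal. Add FIRST(P) \ {ε} = { 'a' }
P is nullable (ε ∈ FIRST(P)), continue to the next symbol.
All symbols are nullable, so ε is in the result.
FIRST(P P P) = { 'a', ε }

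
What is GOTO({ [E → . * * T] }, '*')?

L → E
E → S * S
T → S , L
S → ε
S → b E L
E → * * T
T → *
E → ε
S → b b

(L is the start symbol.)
GOTO(I, '*') = CLOSURE({ [A → αX.β] : [A → α.Xβ] ∈ I, X = '*' })

Items with dot before '*', with the dot advanced:
  [E → . * * T] → [E → * . * T]
Closure adds nothing (no advanced item has the dot before a non-terminal).

GOTO = { [E → * . * T] }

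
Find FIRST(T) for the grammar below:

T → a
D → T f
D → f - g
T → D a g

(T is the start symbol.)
To compute FIRST(T), examine every production with T on the left-hand side, reading each right-hand side left to right until a non-nullable symbol is reached.

FIRST sets of the other non-terminals involved (by the same procedure, iterated to a fixed point):
  FIRST(D) = { 'a', 'f' }

From T → a:
  - a is a terminal: add 'a' and stop
From T → D a g:
  - D is a non-terminal: add FIRST(D) \ {ε} = { 'a', 'f' }
    D is not nullable, so stop

Collecting: FIRST(T) = { 'a', 'f' }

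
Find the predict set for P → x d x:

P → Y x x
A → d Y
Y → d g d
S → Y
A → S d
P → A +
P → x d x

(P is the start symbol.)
PREDICT(P → x d x) = (FIRST(RHS) \ {ε}) ∪ (FOLLOW(P) if ε ∈ FIRST(RHS), i.e. RHS ⇒* ε)
FIRST(x d x) = { 'x' }
ε ∉ FIRST(x d x), so FOLLOW(P) is not added.
PREDICT(P → x d x) = { 'x' }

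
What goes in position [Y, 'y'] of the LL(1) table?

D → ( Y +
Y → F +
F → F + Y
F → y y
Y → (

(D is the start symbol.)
Y → F +

To find M[Y, 'y'], we find productions for Y where 'y' is in the predict set (PREDICT(N → α) = (FIRST(α) \ {ε}) ∪ (FOLLOW(N) if α ⇒* ε)).

Relevant sets:
  FIRST(F) = { 'y' }

Y → F +: PREDICT = { 'y' }
  'y' is in predict set, so this production goes in M[Y, 'y']
Y → (: PREDICT = { '(' }

M[Y, 'y'] = Y → F +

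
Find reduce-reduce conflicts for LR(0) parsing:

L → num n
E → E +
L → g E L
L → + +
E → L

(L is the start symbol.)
Augment with L' → L and build the canonical LR(0) collection (I0 = CLOSURE({[L' → . L]}), then GOTO on every symbol after a dot until no new states appear). It has 11 states:
  I0: { [L → . + +], [L → . g E L], [L → . num n], [L' → . L] }  — shift
  I1: { [L → + . +] }  — shift
  I2: { [L' → L .] }  — accept
  I3: { [E → . E +], [E → . L], [L → . + +], [L → . g E L], [L → . num n], [L → g . E L] }  — shift
  I4: { [L → num . n] }  — shift
  I5: { [L → num n .] }  — reduce
  I6: { [E → E . +], [L → . + +], [L → . g E L], [L → . num n], [L → g E . L] }  — shift
  I7: { [E → L .] }  — reduce
  I8: { [E → E + .], [L → + . +] }  — shift, reduce
  I9: { [L → g E L .] }  — reduce
  I10: { [L → + + .] }  — reduce

No state contains more than one complete item.

Answer: No reduce-reduce conflicts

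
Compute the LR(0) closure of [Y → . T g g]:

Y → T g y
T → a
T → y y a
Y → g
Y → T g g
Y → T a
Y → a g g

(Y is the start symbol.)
To compute CLOSURE, for each item [A → α.Bβ] where B is a non-terminal, add [B → .γ] for all productions B → γ; repeat for the newly added items until nothing changes.

Start with: [Y → . T g g]
  [Y → . T g g] has the dot before T: add [T → . a], [T → . y y a]
No further items can be added.

CLOSURE = { [T → . a], [T → . y y a], [Y → . T g g] }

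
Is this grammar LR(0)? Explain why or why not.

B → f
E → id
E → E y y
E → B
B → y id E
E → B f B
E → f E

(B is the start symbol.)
A grammar is LR(0) if no state in the canonical LR(0) collection has:
  - both a shift item (dot before a terminal) and a complete item (shift-reduce conflict), or
  - two or more complete items (reduce-reduce conflict; the accept item [B' → B .] counts as a complete item here).

Augment with B' → B and build the canonical LR(0) collection (I0 = CLOSURE({[B' → . B]}), then GOTO on every symbol after a dot until no new states appear). It has 14 states:
  I0: { [B → . f], [B → . y id E], [B' → . B] }  — shift
  I1: { [B' → B .] }  — accept
  I2: { [B → f .] }  — reduce
  I3: { [B → y . id E] }  — shift
  I4: { [B → . f], [B → . y id E], [B → y id . E], [E → . B f B], [E → . B], [E → . E y y], [E → . f E], [E → . id] }  — shift
  I5: { [E → B . f B], [E → B .] }  — shift, reduce
  I6: { [B → y id E .], [E → E . y y] }  — shift, reduce
  I7: { [B → . f], [B → . y id E], [B → f .], [E → . B f B], [E → . B], [E → . E y y], [E → . f E], [E → . id], [E → f . E] }  — shift, reduce
  I8: { [E → id .] }  — reduce
  I9: { [E → E . y y], [E → f E .] }  — shift, reduce
  I10: { [E → E y . y] }  — shift
  I11: { [E → E y y .] }  — reduce
  I12: { [B → . f], [B → . y id E], [E → B f . B] }  — shift
  I13: { [E → B f B .] }  — reduce

Conflict in state I5:
  Shift-reduce conflict between [E → B .] and [E → B . f B]
So the grammar is NOT LR(0).

Answer: No. Shift-reduce conflict between [E → B .] and [E → B . f B]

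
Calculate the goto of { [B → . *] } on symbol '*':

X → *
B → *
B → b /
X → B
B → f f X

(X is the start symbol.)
{ [B → * .] }

GOTO(I, '*') = CLOSURE({ [A → αX.β] : [A → α.Xβ] ∈ I, X = '*' })

Items with dot before '*', with the dot advanced:
  [B → . *] → [B → * .]
Closure adds nothing (no advanced item has the dot before a non-terminal).

GOTO = { [B → * .] }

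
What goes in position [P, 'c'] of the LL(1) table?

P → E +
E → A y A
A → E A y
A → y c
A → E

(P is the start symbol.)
Empty (error entry)

To find M[P, 'c'], we find productions for P where 'c' is in the predict set (PREDICT(N → α) = (FIRST(α) \ {ε}) ∪ (FOLLOW(N) if α ⇒* ε)).

Relevant sets:
  FIRST(E) = { 'y' }

P → E +: PREDICT = { 'y' }

M[P, 'c'] is empty (no production applies)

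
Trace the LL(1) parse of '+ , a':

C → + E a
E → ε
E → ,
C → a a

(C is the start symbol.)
Stack is shown with the top on the left.

Stack    Input    Action
------------------------
C $      + , a $  output C → + E a
+ E a $  + , a $  match '+'
E a $    , a $    output E → ,
, a $    , a $    match ','
a $      a $      match 'a'
$        $        accept

The string is accepted.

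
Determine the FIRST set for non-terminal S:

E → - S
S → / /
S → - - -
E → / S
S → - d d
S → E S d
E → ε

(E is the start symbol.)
To compute FIRST(S), examine every production with S on the left-hand side, reading each right-hand side left to right until a non-nullable symbol is reached.

FIRST sets of the other non-terminals involved (by the same procedure, iterated to a fixed point):
  FIRST(E) = { '-', '/', ε }

From S → / /:
  - '/' is a terminal: add '/' and stop
From S → - - -:
  - '-' is a terminal: add '-' and stop
From S → - d d:
  - '-' is a terminal: add '-' and stop
From S → E S d:
  - E is a non-terminal: add FIRST(E) \ {ε} = { '-', '/' }
    E is nullable, so continue to the next symbol
  - S is the symbol being defined: contributes nothing new
    S is not nullable, so stop

Collecting: FIRST(S) = { '-', '/' }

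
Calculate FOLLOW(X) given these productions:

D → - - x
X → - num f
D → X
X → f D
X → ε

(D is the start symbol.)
To compute FOLLOW(X), find every occurrence of X on a right-hand side N → α X β: add FIRST(β) \ {ε}, and if β is empty or nullable also add FOLLOW(N). Iterate to a fixed point.

In D → X: X is at the end, add FOLLOW(D)

The FOLLOW sets referred to above (computed the same way, to a fixed point):
  FOLLOW(D) = { $ }

Taking the union: FOLLOW(X) = { $ }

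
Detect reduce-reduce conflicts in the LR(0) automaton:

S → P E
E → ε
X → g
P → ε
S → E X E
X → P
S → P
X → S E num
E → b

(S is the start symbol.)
Yes — I0: [E → .] vs [P → .]; I1: [E → .] vs [P → .]; I2: [E → .] vs [S → P .]; I6: [E → .] vs [S → P .]

A reduce-reduce conflict occurs when an LR(0) state has two complete items [A → α .] and [B → β .] — both call for a reduction, and with no lookahead the parser cannot choose between them.

Augment with S' → S and build the canonical LR(0) collection (I0 = CLOSURE({[S' → . S]}), then GOTO on every symbol after a dot until no new states appear). It has 13 states:
  I0: { [E → . b], [E → .], [P → .], [S → . E X E], [S → . P E], [S → . P], [S' → . S] }  — shift, 2 reduces
  I1: { [E → . b], [E → .], [P → .], [S → . E X E], [S → . P E], [S → . P], [S → E . X E], [X → . P], [X → . S E num], [X → . g] }  — shift, 2 reduces
  I2: { [E → . b], [E → .], [S → P . E], [S → P .] }  — shift, 2 reduces
  I3: { [S' → S .] }  — accept
  I4: { [E → b .] }  — reduce
  I5: { [S → P E .] }  — reduce
  I6: { [E → . b], [E → .], [S → P . E], [S → P .], [X → P .] }  — shift, 3 reduces
  I7: { [E → . b], [E → .], [X → S . E num] }  — shift, reduce
  I8: { [E → . b], [E → .], [S → E X . E] }  — shift, reduce
  I9: { [X → g .] }  — reduce
  I10: { [S → E X E .] }  — reduce
  I11: { [X → S E . num] }  — shift
  I12: { [X → S E num .] }  — reduce

I0 contains complete items [E → .], [P → .] — reduce-reduce conflict.
I1 contains complete items [E → .], [P → .] — reduce-reduce conflict.
I2 contains complete items [E → .], [S → P .] — reduce-reduce conflict.
I6 contains complete items [E → .], [S → P .], [X → P .] — reduce-reduce conflict.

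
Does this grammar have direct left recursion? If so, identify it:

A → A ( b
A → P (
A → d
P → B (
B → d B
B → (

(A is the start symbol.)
Yes, A is left-recursive

Direct left recursion occurs when N → N α for some non-terminal N (the right-hand side begins with the left-hand side itself).

A → A ( b: LEFT RECURSIVE (starts with A)
A → P (: starts with P
A → d: starts with d
P → B (: starts with B
B → d B: starts with d
B → (: starts with '('

The grammar has direct left recursion on: A.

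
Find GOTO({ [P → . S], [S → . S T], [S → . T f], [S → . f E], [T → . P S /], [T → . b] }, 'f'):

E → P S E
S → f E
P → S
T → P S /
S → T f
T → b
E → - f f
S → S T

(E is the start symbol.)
{ [E → . - f f], [E → . P S E], [P → . S], [S → . S T], [S → . T f], [S → . f E], [S → f . E], [T → . P S /], [T → . b] }

GOTO(I, 'f') = CLOSURE({ [A → αX.β] : [A → α.Xβ] ∈ I, X = 'f' })

Items with dot before 'f', with the dot advanced:
  [S → . f E] → [S → f . E]
Closure of the advanced items:
  [S → f . E] has the dot before E: add [E → . P S E], [E → . - f f]
  [E → . P S E] has the dot before P: add [P → . S]
  [P → . S] has the dot before S: add [S → . f E], [S → . T f], [S → . S T]
  [S → . T f] has the dot before T: add [T → . P S /], [T → . b]

GOTO = { [E → . - f f], [E → . P S E], [P → . S], [S → . S T], [S → . T f], [S → . f E], [S → f . E], [T → . P S /], [T → . b] }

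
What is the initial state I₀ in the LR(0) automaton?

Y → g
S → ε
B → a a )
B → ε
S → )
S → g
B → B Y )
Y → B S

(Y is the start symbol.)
First, augment the grammar with Y' → Y
I₀ = CLOSURE({ [Y' → . Y] }):
  [Y' → . Y] has the dot before Y: add [Y → . g], [Y → . B S]
  [Y → . B S] has the dot before B: add [B → . a a )], [B → .], [B → . B Y )]
No further items can be added.

I₀ = { [B → . B Y )], [B → . a a )], [B → .], [Y → . B S], [Y → . g], [Y' → . Y] }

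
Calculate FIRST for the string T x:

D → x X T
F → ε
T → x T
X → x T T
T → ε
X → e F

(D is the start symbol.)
{ 'x' }

FIRST sets of the non-terminals involved (from the grammar, by fixed-point iteration):
  FIRST(T) = { 'x', ε }

To compute FIRST(T x), process the symbols left to right:
Symbol T is a non-terminal. Add FIRST(T) \ {ε} = { 'x' }
T is nullable (ε ∈ FIRST(T)), continue to the next symbol.
Symbol x is a terminal. Add 'x' and stop.
FIRST(T x) = { 'x' }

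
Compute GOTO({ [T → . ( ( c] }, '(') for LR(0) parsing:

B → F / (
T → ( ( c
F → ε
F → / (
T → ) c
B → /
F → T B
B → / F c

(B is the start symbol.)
GOTO(I, '(') = CLOSURE({ [A → αX.β] : [A → α.Xβ] ∈ I, X = '(' })

Items with dot before '(', with the dot advanced:
  [T → . ( ( c] → [T → ( . ( c]
Closure adds nothing (no advanced item has the dot before a non-terminal).

GOTO = { [T → ( . ( c] }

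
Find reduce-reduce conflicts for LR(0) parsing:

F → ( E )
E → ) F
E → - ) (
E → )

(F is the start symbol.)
Augment with F' → F and build the canonical LR(0) collection (I0 = CLOSURE({[F' → . F]}), then GOTO on every symbol after a dot until no new states appear). It has 10 states:
  I0: { [F → . ( E )], [F' → . F] }  — shift
  I1: { [E → . ) F], [E → . )], [E → . - ) (], [F → ( . E )] }  — shift
  I2: { [F' → F .] }  — accept
  I3: { [E → ) . F], [E → ) .], [F → . ( E )] }  — shift, reduce
  I4: { [E → - . ) (] }  — shift
  I5: { [F → ( E . )] }  — shift
  I6: { [F → ( E ) .] }  — reduce
  I7: { [E → - ) . (] }  — shift
  I8: { [E → - ) ( .] }  — reduce
  I9: { [E → ) F .] }  — reduce

No state contains more than one complete item.

Answer: No reduce-reduce conflicts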